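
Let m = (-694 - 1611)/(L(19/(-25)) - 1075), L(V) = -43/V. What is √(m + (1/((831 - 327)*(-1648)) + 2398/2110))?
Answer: √335203149737429022/313998384 ≈ 1.8439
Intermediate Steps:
m = 8759/3870 (m = (-694 - 1611)/(-43/(19/(-25)) - 1075) = -2305/(-43/(19*(-1/25)) - 1075) = -2305/(-43/(-19/25) - 1075) = -2305/(-43*(-25/19) - 1075) = -2305/(1075/19 - 1075) = -2305/(-19350/19) = -2305*(-19/19350) = 8759/3870 ≈ 2.2633)
√(m + (1/((831 - 327)*(-1648)) + 2398/2110)) = √(8759/3870 + (1/((831 - 327)*(-1648)) + 2398/2110)) = √(8759/3870 + (-1/1648/504 + 2398*(1/2110))) = √(8759/3870 + ((1/504)*(-1/1648) + 1199/1055)) = √(8759/3870 + (-1/830592 + 1199/1055)) = √(8759/3870 + 995878753/876274560) = √(8540251589/2511987072) = √335203149737429022/313998384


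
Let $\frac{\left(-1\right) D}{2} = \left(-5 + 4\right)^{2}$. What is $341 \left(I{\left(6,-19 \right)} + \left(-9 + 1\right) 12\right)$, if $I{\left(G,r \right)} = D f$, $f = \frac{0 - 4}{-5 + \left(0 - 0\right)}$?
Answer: $- \frac{166408}{5} \approx -33282.0$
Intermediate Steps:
$D = -2$ ($D = - 2 \left(-5 + 4\right)^{2} = - 2 \left(-1\right)^{2} = \left(-2\right) 1 = -2$)
$f = \frac{4}{5}$ ($f = - \frac{4}{-5 + \left(0 + 0\right)} = - \frac{4}{-5 + 0} = - \frac{4}{-5} = \left(-4\right) \left(- \frac{1}{5}\right) = \frac{4}{5} \approx 0.8$)
$I{\left(G,r \right)} = - \frac{8}{5}$ ($I{\left(G,r \right)} = \left(-2\right) \frac{4}{5} = - \frac{8}{5}$)
$341 \left(I{\left(6,-19 \right)} + \left(-9 + 1\right) 12\right) = 341 \left(- \frac{8}{5} + \left(-9 + 1\right) 12\right) = 341 \left(- \frac{8}{5} - 96\right) = 341 \left(- \frac{488}{5}\right) = - \frac{166408}{5}$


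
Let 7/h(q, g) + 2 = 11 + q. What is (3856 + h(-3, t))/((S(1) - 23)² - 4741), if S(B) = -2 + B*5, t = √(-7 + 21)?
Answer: -23143/26046 ≈ -0.88854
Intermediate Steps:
t = √14 ≈ 3.7417
S(B) = -2 + 5*B
h(q, g) = 7/(9 + q) (h(q, g) = 7/(-2 + (11 + q)) = 7/(9 + q))
(3856 + h(-3, t))/((S(1) - 23)² - 4741) = (3856 + 7/(9 - 3))/(((-2 + 5*1) - 23)² - 4741) = (3856 + 7/6)/(((-2 + 5) - 23)² - 4741) = (3856 + 7*(⅙))/((3 - 23)² - 4741) = (3856 + 7/6)/((-20)² - 4741) = 23143/(6*(400 - 4741)) = (23143/6)/(-4341) = (23143/6)*(-1/4341) = -23143/26046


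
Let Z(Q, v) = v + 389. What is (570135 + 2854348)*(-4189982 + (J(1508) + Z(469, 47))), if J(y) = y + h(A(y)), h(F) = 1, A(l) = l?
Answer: -14341861509871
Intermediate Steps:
Z(Q, v) = 389 + v
J(y) = 1 + y (J(y) = y + 1 = 1 + y)
(570135 + 2854348)*(-4189982 + (J(1508) + Z(469, 47))) = (570135 + 2854348)*(-4189982 + ((1 + 1508) + (389 + 47))) = 3424483*(-4189982 + (1509 + 436)) = 3424483*(-4189982 + 1945) = 3424483*(-4188037) = -14341861509871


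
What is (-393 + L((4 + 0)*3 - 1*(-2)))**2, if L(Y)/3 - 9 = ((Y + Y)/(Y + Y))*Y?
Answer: 104976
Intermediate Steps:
L(Y) = 27 + 3*Y (L(Y) = 27 + 3*(((Y + Y)/(Y + Y))*Y) = 27 + 3*(((2*Y)/((2*Y)))*Y) = 27 + 3*(((2*Y)*(1/(2*Y)))*Y) = 27 + 3*(1*Y) = 27 + 3*Y)
(-393 + L((4 + 0)*3 - 1*(-2)))**2 = (-393 + (27 + 3*((4 + 0)*3 - 1*(-2))))**2 = (-393 + (27 + 3*(4*3 + 2)))**2 = (-393 + (27 + 3*(12 + 2)))**2 = (-393 + (27 + 3*14))**2 = (-393 + (27 + 42))**2 = (-393 + 69)**2 = (-324)**2 = 104976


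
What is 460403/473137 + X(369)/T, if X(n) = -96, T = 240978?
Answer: 18483595497/19002601331 ≈ 0.97269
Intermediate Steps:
460403/473137 + X(369)/T = 460403/473137 - 96/240978 = 460403*(1/473137) - 96*1/240978 = 460403/473137 - 16/40163 = 18483595497/19002601331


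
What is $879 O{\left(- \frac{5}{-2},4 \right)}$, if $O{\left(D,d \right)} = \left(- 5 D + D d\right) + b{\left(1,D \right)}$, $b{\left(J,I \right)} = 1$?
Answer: $- \frac{2637}{2} \approx -1318.5$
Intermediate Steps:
$O{\left(D,d \right)} = 1 - 5 D + D d$ ($O{\left(D,d \right)} = \left(- 5 D + D d\right) + 1 = 1 - 5 D + D d$)
$879 O{\left(- \frac{5}{-2},4 \right)} = 879 \left(1 - 5 \left(- \frac{5}{-2}\right) + - \frac{5}{-2} \cdot 4\right) = 879 \left(1 - 5 \left(\left(-5\right) \left(- \frac{1}{2}\right)\right) + \left(-5\right) \left(- \frac{1}{2}\right) 4\right) = 879 \left(1 - \frac{25}{2} + \frac{5}{2} \cdot 4\right) = 879 \left(1 - \frac{25}{2} + 10\right) = 879 \left(- \frac{3}{2}\right) = - \frac{2637}{2}$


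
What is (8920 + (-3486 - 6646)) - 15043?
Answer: -16255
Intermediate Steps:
(8920 + (-3486 - 6646)) - 15043 = (8920 - 10132) - 15043 = -1212 - 15043 = -16255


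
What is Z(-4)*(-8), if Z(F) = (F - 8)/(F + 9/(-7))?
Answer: -672/37 ≈ -18.162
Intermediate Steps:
Z(F) = (-8 + F)/(-9/7 + F) (Z(F) = (-8 + F)/(F + 9*(-⅐)) = (-8 + F)/(F - 9/7) = (-8 + F)/(-9/7 + F))
Z(-4)*(-8) = (7*(-8 - 4)/(-9 + 7*(-4)))*(-8) = (7*(-12)/(-9 - 28))*(-8) = (7*(-12)/(-37))*(-8) = (7*(-1/37)*(-12))*(-8) = (84/37)*(-8) = -672/37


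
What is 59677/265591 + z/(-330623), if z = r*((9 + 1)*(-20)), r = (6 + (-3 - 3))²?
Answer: 59677/265591 ≈ 0.22470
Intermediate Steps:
r = 0 (r = (6 - 6)² = 0² = 0)
z = 0 (z = 0*((9 + 1)*(-20)) = 0*(10*(-20)) = 0*(-200) = 0)
59677/265591 + z/(-330623) = 59677/265591 + 0/(-330623) = 59677*(1/265591) + 0*(-1/330623) = 59677/265591 + 0 = 59677/265591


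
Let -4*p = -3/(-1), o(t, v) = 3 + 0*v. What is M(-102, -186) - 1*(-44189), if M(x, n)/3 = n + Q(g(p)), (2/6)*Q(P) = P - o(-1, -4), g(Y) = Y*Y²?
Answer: 2790413/64 ≈ 43600.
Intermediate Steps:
o(t, v) = 3 (o(t, v) = 3 + 0 = 3)
p = -¾ (p = -(-3)/(4*(-1)) = -(-3)*(-1)/4 = -¼*3 = -¾ ≈ -0.75000)
g(Y) = Y³
Q(P) = -9 + 3*P (Q(P) = 3*(P - 1*3) = 3*(P - 3) = 3*(-3 + P) = -9 + 3*P)
M(x, n) = -1971/64 + 3*n (M(x, n) = 3*(n + (-9 + 3*(-¾)³)) = 3*(n + (-9 + 3*(-27/64))) = 3*(n + (-9 - 81/64)) = 3*(n - 657/64) = 3*(-657/64 + n) = -1971/64 + 3*n)
M(-102, -186) - 1*(-44189) = (-1971/64 + 3*(-186)) - 1*(-44189) = (-1971/64 - 558) + 44189 = -37683/64 + 44189 = 2790413/64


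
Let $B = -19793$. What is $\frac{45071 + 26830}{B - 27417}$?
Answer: $- \frac{71901}{47210} \approx -1.523$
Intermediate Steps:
$\frac{45071 + 26830}{B - 27417} = \frac{45071 + 26830}{-19793 - 27417} = \frac{71901}{-47210} = 71901 \left(- \frac{1}{47210}\right) = - \frac{71901}{47210}$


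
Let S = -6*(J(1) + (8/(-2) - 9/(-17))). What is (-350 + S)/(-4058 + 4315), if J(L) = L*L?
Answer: -5698/4369 ≈ -1.3042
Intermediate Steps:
J(L) = L²
S = 252/17 (S = -6*(1² + (8/(-2) - 9/(-17))) = -6*(1 + (8*(-½) - 9*(-1/17))) = -6*(1 + (-4 + 9/17)) = -6*(1 - 59/17) = -6*(-42/17) = 252/17 ≈ 14.824)
(-350 + S)/(-4058 + 4315) = (-350 + 252/17)/(-4058 + 4315) = -5698/17/257 = -5698/17*1/257 = -5698/4369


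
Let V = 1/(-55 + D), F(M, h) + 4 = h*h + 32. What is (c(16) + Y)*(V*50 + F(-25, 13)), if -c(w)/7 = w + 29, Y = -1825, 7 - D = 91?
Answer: -58492620/139 ≈ -4.2081e+5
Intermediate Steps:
D = -84 (D = 7 - 1*91 = 7 - 91 = -84)
F(M, h) = 28 + h**2 (F(M, h) = -4 + (h*h + 32) = -4 + (h**2 + 32) = -4 + (32 + h**2) = 28 + h**2)
V = -1/139 (V = 1/(-55 - 84) = 1/(-139) = -1/139 ≈ -0.0071942)
c(w) = -203 - 7*w (c(w) = -7*(w + 29) = -7*(29 + w) = -203 - 7*w)
(c(16) + Y)*(V*50 + F(-25, 13)) = ((-203 - 7*16) - 1825)*(-1/139*50 + (28 + 13**2)) = ((-203 - 112) - 1825)*(-50/139 + (28 + 169)) = (-315 - 1825)*(-50/139 + 197) = -2140*27333/139 = -58492620/139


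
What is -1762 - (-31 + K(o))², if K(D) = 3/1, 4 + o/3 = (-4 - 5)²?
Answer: -2546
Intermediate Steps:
o = 231 (o = -12 + 3*(-4 - 5)² = -12 + 3*(-9)² = -12 + 3*81 = -12 + 243 = 231)
K(D) = 3 (K(D) = 3*1 = 3)
-1762 - (-31 + K(o))² = -1762 - (-31 + 3)² = -1762 - 1*(-28)² = -1762 - 1*784 = -1762 - 784 = -2546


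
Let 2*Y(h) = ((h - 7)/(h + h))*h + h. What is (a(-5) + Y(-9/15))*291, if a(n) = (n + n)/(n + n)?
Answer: -1746/5 ≈ -349.20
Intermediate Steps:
Y(h) = -7/4 + 3*h/4 (Y(h) = (((h - 7)/(h + h))*h + h)/2 = (((-7 + h)/((2*h)))*h + h)/2 = (((-7 + h)*(1/(2*h)))*h + h)/2 = (((-7 + h)/(2*h))*h + h)/2 = ((-7/2 + h/2) + h)/2 = (-7/2 + 3*h/2)/2 = -7/4 + 3*h/4)
a(n) = 1 (a(n) = (2*n)/((2*n)) = (2*n)*(1/(2*n)) = 1)
(a(-5) + Y(-9/15))*291 = (1 + (-7/4 + 3*(-9/15)/4))*291 = (1 + (-7/4 + 3*(-9*1/15)/4))*291 = (1 + (-7/4 + (¾)*(-⅗)))*291 = (1 + (-7/4 - 9/20))*291 = (1 - 11/5)*291 = -6/5*291 = -1746/5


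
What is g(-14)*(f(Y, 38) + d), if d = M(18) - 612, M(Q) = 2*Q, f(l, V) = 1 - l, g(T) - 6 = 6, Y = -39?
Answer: -6432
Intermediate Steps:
g(T) = 12 (g(T) = 6 + 6 = 12)
d = -576 (d = 2*18 - 612 = 36 - 612 = -576)
g(-14)*(f(Y, 38) + d) = 12*((1 - 1*(-39)) - 576) = 12*((1 + 39) - 576) = 12*(40 - 576) = 12*(-536) = -6432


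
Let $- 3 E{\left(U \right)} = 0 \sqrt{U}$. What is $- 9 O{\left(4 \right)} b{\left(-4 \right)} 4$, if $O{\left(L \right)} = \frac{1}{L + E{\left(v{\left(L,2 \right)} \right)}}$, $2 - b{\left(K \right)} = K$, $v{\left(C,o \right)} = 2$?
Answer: $-54$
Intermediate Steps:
$b{\left(K \right)} = 2 - K$
$E{\left(U \right)} = 0$ ($E{\left(U \right)} = - \frac{0 \sqrt{U}}{3} = \left(- \frac{1}{3}\right) 0 = 0$)
$O{\left(L \right)} = \frac{1}{L}$ ($O{\left(L \right)} = \frac{1}{L + 0} = \frac{1}{L}$)
$- 9 O{\left(4 \right)} b{\left(-4 \right)} 4 = - \frac{9}{4} \left(2 - -4\right) 4 = \left(-9\right) \frac{1}{4} \left(2 + 4\right) 4 = - \frac{9 \cdot 6 \cdot 4}{4} = \left(- \frac{9}{4}\right) 24 = -54$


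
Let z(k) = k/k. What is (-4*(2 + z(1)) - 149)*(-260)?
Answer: 41860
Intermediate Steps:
z(k) = 1
(-4*(2 + z(1)) - 149)*(-260) = (-4*(2 + 1) - 149)*(-260) = (-4*3 - 149)*(-260) = (-12 - 149)*(-260) = -161*(-260) = 41860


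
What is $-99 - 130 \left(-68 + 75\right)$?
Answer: $-1009$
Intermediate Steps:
$-99 - 130 \left(-68 + 75\right) = -99 - 910 = -1009$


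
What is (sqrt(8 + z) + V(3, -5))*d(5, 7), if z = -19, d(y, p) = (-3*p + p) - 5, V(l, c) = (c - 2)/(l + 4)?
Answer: 19 - 19*I*sqrt(11) ≈ 19.0 - 63.016*I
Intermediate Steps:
V(l, c) = (-2 + c)/(4 + l)
d(y, p) = -5 - 2*p (d(y, p) = -2*p - 5 = -5 - 2*p)
(sqrt(8 + z) + V(3, -5))*d(5, 7) = (sqrt(8 - 19) + (-2 - 5)/(4 + 3))*(-5 - 2*7) = (sqrt(-11) - 7/7)*(-5 - 14) = (I*sqrt(11) + (1/7)*(-7))*(-19) = (I*sqrt(11) - 1)*(-19) = (-1 + I*sqrt(11))*(-19) = 19 - 19*I*sqrt(11)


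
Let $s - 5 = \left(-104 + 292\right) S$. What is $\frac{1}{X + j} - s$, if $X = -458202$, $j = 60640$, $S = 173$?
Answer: $- \frac{12932294299}{397562} \approx -32529.0$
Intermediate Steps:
$s = 32529$ ($s = 5 + \left(-104 + 292\right) 173 = 5 + 188 \cdot 173 = 5 + 32524 = 32529$)
$\frac{1}{X + j} - s = \frac{1}{-458202 + 60640} - 32529 = \frac{1}{-397562} - 32529 = - \frac{1}{397562} - 32529 = - \frac{12932294299}{397562}$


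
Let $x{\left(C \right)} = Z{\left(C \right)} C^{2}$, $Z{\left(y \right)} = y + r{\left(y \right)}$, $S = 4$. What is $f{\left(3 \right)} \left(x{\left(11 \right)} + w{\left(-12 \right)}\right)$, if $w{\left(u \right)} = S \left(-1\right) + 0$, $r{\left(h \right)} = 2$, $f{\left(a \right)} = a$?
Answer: $4707$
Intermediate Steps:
$Z{\left(y \right)} = 2 + y$ ($Z{\left(y \right)} = y + 2 = 2 + y$)
$x{\left(C \right)} = C^{2} \left(2 + C\right)$ ($x{\left(C \right)} = \left(2 + C\right) C^{2} = C^{2} \left(2 + C\right)$)
$w{\left(u \right)} = -4$ ($w{\left(u \right)} = 4 \left(-1\right) + 0 = -4 + 0 = -4$)
$f{\left(3 \right)} \left(x{\left(11 \right)} + w{\left(-12 \right)}\right) = 3 \left(11^{2} \left(2 + 11\right) - 4\right) = 3 \left(121 \cdot 13 - 4\right) = 3 \left(1573 - 4\right) = 3 \cdot 1569 = 4707$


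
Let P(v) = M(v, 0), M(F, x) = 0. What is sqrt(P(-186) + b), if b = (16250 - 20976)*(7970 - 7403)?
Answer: 9*I*sqrt(33082) ≈ 1637.0*I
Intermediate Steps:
b = -2679642 (b = -4726*567 = -2679642)
P(v) = 0
sqrt(P(-186) + b) = sqrt(0 - 2679642) = sqrt(-2679642) = 9*I*sqrt(33082)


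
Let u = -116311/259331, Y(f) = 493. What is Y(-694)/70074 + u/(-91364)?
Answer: 26445824653/3756333810348 ≈ 0.0070403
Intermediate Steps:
u = -116311/259331 (u = -116311*1/259331 = -116311/259331 ≈ -0.44850)
Y(-694)/70074 + u/(-91364) = 493/70074 - 116311/259331/(-91364) = 493*(1/70074) - 116311/259331*(-1/91364) = 29/4122 + 8947/1822578268 = 26445824653/3756333810348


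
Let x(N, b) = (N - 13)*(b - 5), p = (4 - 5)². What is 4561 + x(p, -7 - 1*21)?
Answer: 4957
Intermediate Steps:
p = 1 (p = (-1)² = 1)
x(N, b) = (-13 + N)*(-5 + b)
4561 + x(p, -7 - 1*21) = 4561 + (65 - 13*(-7 - 1*21) - 5*1 + 1*(-7 - 1*21)) = 4561 + (65 - 13*(-7 - 21) - 5 + 1*(-7 - 21)) = 4561 + (65 - 13*(-28) - 5 + 1*(-28)) = 4561 + (65 + 364 - 5 - 28) = 4561 + 396 = 4957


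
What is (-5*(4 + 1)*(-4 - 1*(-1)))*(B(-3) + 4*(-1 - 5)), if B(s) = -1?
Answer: -1875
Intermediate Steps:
(-5*(4 + 1)*(-4 - 1*(-1)))*(B(-3) + 4*(-1 - 5)) = (-5*(4 + 1)*(-4 - 1*(-1)))*(-1 + 4*(-1 - 5)) = (-25*(-4 + 1))*(-1 + 4*(-6)) = (-25*(-3))*(-1 - 24) = -5*(-15)*(-25) = 75*(-25) = -1875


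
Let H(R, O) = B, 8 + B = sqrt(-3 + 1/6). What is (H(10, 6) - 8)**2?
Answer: (96 - I*sqrt(102))**2/36 ≈ 253.17 - 53.864*I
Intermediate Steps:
B = -8 + I*sqrt(102)/6 (B = -8 + sqrt(-3 + 1/6) = -8 + sqrt(-17/6) = -8 + I*sqrt(102)/6 ≈ -8.0 + 1.6833*I)
H(R, O) = -8 + I*sqrt(102)/6
(H(10, 6) - 8)**2 = ((-8 + I*sqrt(102)/6) - 8)**2 = (-16 + I*sqrt(102)/6)**2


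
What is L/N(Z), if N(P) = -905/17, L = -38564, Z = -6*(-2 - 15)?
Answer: 655588/905 ≈ 724.41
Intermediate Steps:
Z = 102 (Z = -6*(-17) = 102)
N(P) = -905/17 (N(P) = -905*1/17 = -905/17)
L/N(Z) = -38564/(-905/17) = -38564*(-17/905) = 655588/905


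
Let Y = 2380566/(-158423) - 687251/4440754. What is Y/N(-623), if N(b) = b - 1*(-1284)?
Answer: -10680384351937/465025114392662 ≈ -0.022967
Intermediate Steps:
N(b) = 1284 + b (N(b) = b + 1284 = 1284 + b)
Y = -10680384351937/703517570942 (Y = 2380566*(-1/158423) - 687251*1/4440754 = -2380566/158423 - 687251/4440754 = -10680384351937/703517570942 ≈ -15.181)
Y/N(-623) = -10680384351937/(703517570942*(1284 - 623)) = -10680384351937/703517570942/661 = -10680384351937/703517570942*1/661 = -10680384351937/465025114392662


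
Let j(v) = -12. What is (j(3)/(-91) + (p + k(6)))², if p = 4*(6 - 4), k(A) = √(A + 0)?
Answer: 597286/8281 + 1480*√6/91 ≈ 111.97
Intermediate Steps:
k(A) = √A
p = 8 (p = 4*2 = 8)
(j(3)/(-91) + (p + k(6)))² = (-12/(-91) + (8 + √6))² = (-12*(-1/91) + (8 + √6))² = (12/91 + (8 + √6))² = (740/91 + √6)²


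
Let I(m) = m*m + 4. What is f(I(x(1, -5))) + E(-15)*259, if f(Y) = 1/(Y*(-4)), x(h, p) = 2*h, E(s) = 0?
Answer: -1/32 ≈ -0.031250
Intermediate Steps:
I(m) = 4 + m**2 (I(m) = m**2 + 4 = 4 + m**2)
f(Y) = -1/(4*Y) (f(Y) = 1/(-4*Y) = -1/(4*Y))
f(I(x(1, -5))) + E(-15)*259 = -1/(4*(4 + (2*1)**2)) + 0*259 = -1/(4*(4 + 2**2)) + 0 = -1/(4*(4 + 4)) + 0 = -1/4/8 + 0 = -1/4*1/8 + 0 = -1/32 + 0 = -1/32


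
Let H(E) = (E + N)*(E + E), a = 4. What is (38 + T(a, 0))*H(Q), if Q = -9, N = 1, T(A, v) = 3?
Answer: 5904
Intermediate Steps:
H(E) = 2*E*(1 + E) (H(E) = (E + 1)*(E + E) = (1 + E)*(2*E) = 2*E*(1 + E))
(38 + T(a, 0))*H(Q) = (38 + 3)*(2*(-9)*(1 - 9)) = 41*(2*(-9)*(-8)) = 41*144 = 5904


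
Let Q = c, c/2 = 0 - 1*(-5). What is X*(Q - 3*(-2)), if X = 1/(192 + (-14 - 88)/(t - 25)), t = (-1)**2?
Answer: 64/785 ≈ 0.081529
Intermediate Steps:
t = 1
c = 10 (c = 2*(0 - 1*(-5)) = 2*(0 + 5) = 2*5 = 10)
Q = 10
X = 4/785 (X = 1/(192 + (-14 - 88)/(1 - 25)) = 1/(192 - 102/(-24)) = 1/(192 - 102*(-1/24)) = 1/(192 + 17/4) = 1/(785/4) = 4/785 ≈ 0.0050955)
X*(Q - 3*(-2)) = 4*(10 - 3*(-2))/785 = 4*(10 + 6)/785 = (4/785)*16 = 64/785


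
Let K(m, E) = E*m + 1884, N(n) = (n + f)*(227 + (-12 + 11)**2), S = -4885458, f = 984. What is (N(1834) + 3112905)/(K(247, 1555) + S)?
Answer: -3755409/4499489 ≈ -0.83463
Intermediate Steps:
N(n) = 224352 + 228*n (N(n) = (n + 984)*(227 + (-12 + 11)**2) = (984 + n)*(227 + (-1)**2) = (984 + n)*(227 + 1) = (984 + n)*228 = 224352 + 228*n)
K(m, E) = 1884 + E*m
(N(1834) + 3112905)/(K(247, 1555) + S) = ((224352 + 228*1834) + 3112905)/((1884 + 1555*247) - 4885458) = ((224352 + 418152) + 3112905)/((1884 + 384085) - 4885458) = (642504 + 3112905)/(385969 - 4885458) = 3755409/(-4499489) = 3755409*(-1/4499489) = -3755409/4499489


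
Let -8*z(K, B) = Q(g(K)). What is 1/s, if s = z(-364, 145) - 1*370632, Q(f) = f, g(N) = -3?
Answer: -8/2965053 ≈ -2.6981e-6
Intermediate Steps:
z(K, B) = 3/8 (z(K, B) = -⅛*(-3) = 3/8)
s = -2965053/8 (s = 3/8 - 1*370632 = 3/8 - 370632 = -2965053/8 ≈ -3.7063e+5)
1/s = 1/(-2965053/8) = -8/2965053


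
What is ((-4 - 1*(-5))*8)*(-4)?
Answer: -32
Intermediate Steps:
((-4 - 1*(-5))*8)*(-4) = ((-4 + 5)*8)*(-4) = (1*8)*(-4) = 8*(-4) = -32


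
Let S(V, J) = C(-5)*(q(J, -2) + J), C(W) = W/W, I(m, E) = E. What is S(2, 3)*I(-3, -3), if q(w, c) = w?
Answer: -18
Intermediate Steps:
C(W) = 1
S(V, J) = 2*J (S(V, J) = 1*(J + J) = 1*(2*J) = 2*J)
S(2, 3)*I(-3, -3) = (2*3)*(-3) = 6*(-3) = -18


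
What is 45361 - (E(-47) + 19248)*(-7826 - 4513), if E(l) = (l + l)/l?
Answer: 237571111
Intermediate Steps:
E(l) = 2 (E(l) = (2*l)/l = 2)
45361 - (E(-47) + 19248)*(-7826 - 4513) = 45361 - (2 + 19248)*(-7826 - 4513) = 45361 - 19250*(-12339) = 45361 - 1*(-237525750) = 45361 + 237525750 = 237571111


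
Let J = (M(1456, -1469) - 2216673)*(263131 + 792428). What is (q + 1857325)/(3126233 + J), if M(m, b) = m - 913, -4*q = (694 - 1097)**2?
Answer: -7266891/9357011361748 ≈ -7.7662e-7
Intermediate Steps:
q = -162409/4 (q = -(694 - 1097)**2/4 = -1/4*(-403)**2 = -1/4*162409 = -162409/4 ≈ -40602.)
M(m, b) = -913 + m
J = -2339255966670 (J = ((-913 + 1456) - 2216673)*(263131 + 792428) = (543 - 2216673)*1055559 = -2216130*1055559 = -2339255966670)
(q + 1857325)/(3126233 + J) = (-162409/4 + 1857325)/(3126233 - 2339255966670) = (7266891/4)/(-2339252840437) = (7266891/4)*(-1/2339252840437) = -7266891/9357011361748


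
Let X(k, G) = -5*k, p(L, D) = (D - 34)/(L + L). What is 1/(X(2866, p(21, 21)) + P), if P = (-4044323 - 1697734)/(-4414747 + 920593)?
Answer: -1164718/16688494921 ≈ -6.9792e-5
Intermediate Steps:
p(L, D) = (-34 + D)/(2*L) (p(L, D) = (-34 + D)/((2*L)) = (-34 + D)*(1/(2*L)) = (-34 + D)/(2*L))
P = 1914019/1164718 (P = -5742057/(-3494154) = -5742057*(-1/3494154) = 1914019/1164718 ≈ 1.6433)
1/(X(2866, p(21, 21)) + P) = 1/(-5*2866 + 1914019/1164718) = 1/(-14330 + 1914019/1164718) = 1/(-16688494921/1164718) = -1164718/16688494921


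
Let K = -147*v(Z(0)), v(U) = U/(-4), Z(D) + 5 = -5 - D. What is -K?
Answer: 735/2 ≈ 367.50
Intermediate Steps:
Z(D) = -10 - D (Z(D) = -5 + (-5 - D) = -10 - D)
v(U) = -U/4 (v(U) = U*(-¼) = -U/4)
K = -735/2 (K = -(-147)*(-10 - 1*0)/4 = -(-147)*(-10 + 0)/4 = -(-147)*(-10)/4 = -147*5/2 = -735/2 ≈ -367.50)
-K = -1*(-735/2) = 735/2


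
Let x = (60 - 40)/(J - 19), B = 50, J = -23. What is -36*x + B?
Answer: 470/7 ≈ 67.143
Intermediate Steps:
x = -10/21 (x = (60 - 40)/(-23 - 19) = 20/(-42) = 20*(-1/42) = -10/21 ≈ -0.47619)
-36*x + B = -36*(-10/21) + 50 = 120/7 + 50 = 470/7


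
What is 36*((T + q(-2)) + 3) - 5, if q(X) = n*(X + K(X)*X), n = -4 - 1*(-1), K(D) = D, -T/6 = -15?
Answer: 3127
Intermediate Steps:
T = 90 (T = -6*(-15) = 90)
n = -3 (n = -4 + 1 = -3)
q(X) = -3*X - 3*X² (q(X) = -3*(X + X*X) = -3*(X + X²) = -3*X - 3*X²)
36*((T + q(-2)) + 3) - 5 = 36*((90 - 3*(-2)*(1 - 2)) + 3) - 5 = 36*((90 - 3*(-2)*(-1)) + 3) - 5 = 36*((90 - 6) + 3) - 5 = 36*(84 + 3) - 5 = 36*87 - 5 = 3132 - 5 = 3127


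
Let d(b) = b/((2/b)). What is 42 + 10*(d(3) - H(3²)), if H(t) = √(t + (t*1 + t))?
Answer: 87 - 30*√3 ≈ 35.038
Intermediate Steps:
d(b) = b²/2 (d(b) = b*(b/2) = b²/2)
H(t) = √3*√t (H(t) = √(t + (t + t)) = √(t + 2*t) = √(3*t) = √3*√t)
42 + 10*(d(3) - H(3²)) = 42 + 10*((½)*3² - √3*√(3²)) = 42 + 10*((½)*9 - √3*√9) = 42 + 10*(9/2 - √3*3) = 42 + 10*(9/2 - 3*√3) = 42 + (45 - 30*√3) = 87 - 30*√3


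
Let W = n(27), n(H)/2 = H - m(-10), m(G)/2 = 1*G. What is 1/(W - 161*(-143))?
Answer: 1/23117 ≈ 4.3258e-5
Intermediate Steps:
m(G) = 2*G (m(G) = 2*(1*G) = 2*G)
n(H) = 40 + 2*H (n(H) = 2*(H - 2*(-10)) = 2*(H - 1*(-20)) = 2*(H + 20) = 2*(20 + H) = 40 + 2*H)
W = 94 (W = 40 + 2*27 = 40 + 54 = 94)
1/(W - 161*(-143)) = 1/(94 - 161*(-143)) = 1/(94 + 23023) = 1/23117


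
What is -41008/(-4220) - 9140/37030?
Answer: 36998886/3906665 ≈ 9.4707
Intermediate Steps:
-41008/(-4220) - 9140/37030 = -41008*(-1/4220) - 9140*1/37030 = 10252/1055 - 914/3703 = 36998886/3906665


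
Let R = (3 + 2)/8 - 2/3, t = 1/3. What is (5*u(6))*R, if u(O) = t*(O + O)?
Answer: -⅚ ≈ -0.83333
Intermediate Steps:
t = ⅓ ≈ 0.33333
u(O) = 2*O/3 (u(O) = (O + O)/3 = (2*O)/3 = 2*O/3)
R = -1/24 (R = 5*(⅛) - 2*⅓ = 5/8 - ⅔ = -1/24 ≈ -0.041667)
(5*u(6))*R = (5*((⅔)*6))*(-1/24) = (5*4)*(-1/24) = 20*(-1/24) = -⅚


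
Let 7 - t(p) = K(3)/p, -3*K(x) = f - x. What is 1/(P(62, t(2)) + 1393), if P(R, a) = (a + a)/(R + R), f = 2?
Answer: 372/518237 ≈ 0.00071782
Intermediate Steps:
K(x) = -⅔ + x/3 (K(x) = -(2 - x)/3 = -⅔ + x/3)
t(p) = 7 - 1/(3*p) (t(p) = 7 - (-⅔ + (⅓)*3)/p = 7 - (-⅔ + 1)/p = 7 - 1/(3*p))
P(R, a) = a/R (P(R, a) = (2*a)/((2*R)) = (2*a)*(1/(2*R)) = a/R)
1/(P(62, t(2)) + 1393) = 1/((7 - ⅓/2)/62 + 1393) = 1/((7 - ⅓*½)*(1/62) + 1393) = 1/((7 - ⅙)*(1/62) + 1393) = 1/((41/6)*(1/62) + 1393) = 1/(41/372 + 1393) = 1/(518237/372) = 372/518237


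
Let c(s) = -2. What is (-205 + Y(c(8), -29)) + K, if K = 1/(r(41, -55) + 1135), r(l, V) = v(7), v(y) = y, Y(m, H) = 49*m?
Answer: -346025/1142 ≈ -303.00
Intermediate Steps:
r(l, V) = 7
K = 1/1142 (K = 1/(7 + 1135) = 1/1142 ≈ 0.00087566)
(-205 + Y(c(8), -29)) + K = (-205 + 49*(-2)) + 1/1142 = (-205 - 98) + 1/1142 = -303 + 1/1142 = -346025/1142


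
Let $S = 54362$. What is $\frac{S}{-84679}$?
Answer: $- \frac{7766}{12097} \approx -0.64198$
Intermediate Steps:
$\frac{S}{-84679} = \frac{54362}{-84679} = 54362 \left(- \frac{1}{84679}\right) = - \frac{7766}{12097}$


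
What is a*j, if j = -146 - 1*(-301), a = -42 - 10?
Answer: -8060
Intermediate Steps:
a = -52
j = 155 (j = -146 + 301 = 155)
a*j = -52*155 = -8060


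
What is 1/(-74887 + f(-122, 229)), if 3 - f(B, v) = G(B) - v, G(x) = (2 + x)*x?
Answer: -1/89295 ≈ -1.1199e-5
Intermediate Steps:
G(x) = x*(2 + x)
f(B, v) = 3 + v - B*(2 + B) (f(B, v) = 3 - (B*(2 + B) - v) = 3 - (-v + B*(2 + B)) = 3 + (v - B*(2 + B)) = 3 + v - B*(2 + B))
1/(-74887 + f(-122, 229)) = 1/(-74887 + (3 + 229 - 1*(-122)*(2 - 122))) = 1/(-74887 + (3 + 229 - 1*(-122)*(-120))) = 1/(-74887 + (3 + 229 - 14640)) = 1/(-74887 - 14408) = 1/(-89295) = -1/89295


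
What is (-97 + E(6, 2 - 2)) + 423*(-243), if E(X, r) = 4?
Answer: -102882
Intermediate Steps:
(-97 + E(6, 2 - 2)) + 423*(-243) = (-97 + 4) + 423*(-243) = -93 - 102789 = -102882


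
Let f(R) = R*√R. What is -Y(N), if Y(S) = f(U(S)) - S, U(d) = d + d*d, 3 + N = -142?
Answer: -145 - 250560*√145 ≈ -3.0173e+6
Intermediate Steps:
N = -145 (N = -3 - 142 = -145)
U(d) = d + d²
f(R) = R^(3/2)
Y(S) = (S*(1 + S))^(3/2) - S
-Y(N) = -((-145*(1 - 145))^(3/2) - 1*(-145)) = -((-145*(-144))^(3/2) + 145) = -(20880^(3/2) + 145) = -(250560*√145 + 145) = -(145 + 250560*√145) = -145 - 250560*√145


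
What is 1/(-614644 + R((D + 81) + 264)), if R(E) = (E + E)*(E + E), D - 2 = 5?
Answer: -1/119028 ≈ -8.4014e-6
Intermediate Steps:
D = 7 (D = 2 + 5 = 7)
R(E) = 4*E² (R(E) = (2*E)*(2*E) = 4*E²)
1/(-614644 + R((D + 81) + 264)) = 1/(-614644 + 4*((7 + 81) + 264)²) = 1/(-614644 + 4*(88 + 264)²) = 1/(-614644 + 4*352²) = 1/(-614644 + 4*123904) = 1/(-614644 + 495616) = 1/(-119028) = -1/119028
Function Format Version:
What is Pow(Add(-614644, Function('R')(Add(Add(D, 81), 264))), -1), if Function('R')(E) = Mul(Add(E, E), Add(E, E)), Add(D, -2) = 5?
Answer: Rational(-1, 119028) ≈ -8.4014e-6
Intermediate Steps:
D = 7 (D = Add(2, 5) = 7)
Function('R')(E) = Mul(4, Pow(E, 2)) (Function('R')(E) = Mul(Mul(2, E), Mul(2, E)) = Mul(4, Pow(E, 2)))
Pow(Add(-614644, Function('R')(Add(Add(D, 81), 264))), -1) = Pow(Add(-614644, Mul(4, Pow(Add(Add(7, 81), 264), 2))), -1) = Pow(Add(-614644, Mul(4, Pow(Add(88, 264), 2))), -1) = Pow(Add(-614644, Mul(4, Pow(352, 2))), -1) = Pow(Add(-614644, Mul(4, 123904)), -1) = Pow(Add(-614644, 495616), -1) = Pow(-119028, -1) = Rational(-1, 119028)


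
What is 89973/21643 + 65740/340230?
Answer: 3203432461/736359789 ≈ 4.3504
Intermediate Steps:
89973/21643 + 65740/340230 = 89973*(1/21643) + 65740*(1/340230) = 89973/21643 + 6574/34023 = 3203432461/736359789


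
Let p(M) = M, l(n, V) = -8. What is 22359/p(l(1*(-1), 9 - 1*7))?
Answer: -22359/8 ≈ -2794.9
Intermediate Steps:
22359/p(l(1*(-1), 9 - 1*7)) = 22359/(-8) = 22359*(-⅛) = -22359/8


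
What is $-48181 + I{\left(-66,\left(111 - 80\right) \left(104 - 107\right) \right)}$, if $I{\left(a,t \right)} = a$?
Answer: $-48247$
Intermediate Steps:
$-48181 + I{\left(-66,\left(111 - 80\right) \left(104 - 107\right) \right)} = -48181 - 66 = -48247$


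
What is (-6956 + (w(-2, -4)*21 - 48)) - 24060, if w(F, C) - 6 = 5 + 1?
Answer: -30812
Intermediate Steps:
w(F, C) = 12 (w(F, C) = 6 + (5 + 1) = 6 + 6 = 12)
(-6956 + (w(-2, -4)*21 - 48)) - 24060 = (-6956 + (12*21 - 48)) - 24060 = (-6956 + (252 - 48)) - 24060 = (-6956 + 204) - 24060 = -6752 - 24060 = -30812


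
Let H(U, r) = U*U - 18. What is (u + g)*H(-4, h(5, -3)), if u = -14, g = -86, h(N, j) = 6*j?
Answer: 200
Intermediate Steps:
H(U, r) = -18 + U² (H(U, r) = U² - 18 = -18 + U²)
(u + g)*H(-4, h(5, -3)) = (-14 - 86)*(-18 + (-4)²) = -100*(-18 + 16) = -100*(-2) = 200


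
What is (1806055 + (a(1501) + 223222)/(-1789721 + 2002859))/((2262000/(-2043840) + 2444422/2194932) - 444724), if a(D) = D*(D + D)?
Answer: -99935875165265507644/24607963456098793719 ≈ -4.0611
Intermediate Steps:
a(D) = 2*D² (a(D) = D*(2*D) = 2*D²)
(1806055 + (a(1501) + 223222)/(-1789721 + 2002859))/((2262000/(-2043840) + 2444422/2194932) - 444724) = (1806055 + (2*1501² + 223222)/(-1789721 + 2002859))/((2262000/(-2043840) + 2444422/2194932) - 444724) = (1806055 + (2*2253001 + 223222)/213138)/((2262000*(-1/2043840) + 2444422*(1/2194932)) - 444724) = (1806055 + (4506002 + 223222)*(1/213138))/((-9425/8516 + 1222211/1097466) - 444724) = (1806055 + 4729224*(1/213138))/(32365913/4673010228 - 444724) = (1806055 + 788204/35523)/(-2078199768271159/4673010228) = (64157279969/35523)*(-4673010228/2078199768271159) = -99935875165265507644/24607963456098793719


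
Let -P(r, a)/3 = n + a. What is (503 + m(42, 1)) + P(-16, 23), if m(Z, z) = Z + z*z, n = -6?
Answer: 495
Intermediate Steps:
P(r, a) = 18 - 3*a (P(r, a) = -3*(-6 + a) = 18 - 3*a)
m(Z, z) = Z + z²
(503 + m(42, 1)) + P(-16, 23) = (503 + (42 + 1²)) + (18 - 3*23) = (503 + (42 + 1)) + (18 - 69) = (503 + 43) - 51 = 546 - 51 = 495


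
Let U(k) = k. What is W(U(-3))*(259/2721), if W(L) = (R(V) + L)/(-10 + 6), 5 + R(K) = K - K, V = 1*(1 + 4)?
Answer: 518/2721 ≈ 0.19037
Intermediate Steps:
V = 5 (V = 1*5 = 5)
R(K) = -5 (R(K) = -5 + (K - K) = -5 + 0 = -5)
W(L) = 5/4 - L/4 (W(L) = (-5 + L)/(-10 + 6) = (-5 + L)/(-4) = (-5 + L)*(-¼) = 5/4 - L/4)
W(U(-3))*(259/2721) = (5/4 - ¼*(-3))*(259/2721) = (5/4 + ¾)*(259*(1/2721)) = 2*(259/2721) = 518/2721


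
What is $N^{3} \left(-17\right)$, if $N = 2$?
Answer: $-136$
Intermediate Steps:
$N^{3} \left(-17\right) = 2^{3} \left(-17\right) = 8 \left(-17\right) = -136$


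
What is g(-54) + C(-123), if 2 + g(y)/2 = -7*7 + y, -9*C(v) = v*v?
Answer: -1891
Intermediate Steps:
C(v) = -v**2/9 (C(v) = -v*v/9 = -v**2/9)
g(y) = -102 + 2*y (g(y) = -4 + 2*(-7*7 + y) = -4 + 2*(-49 + y) = -4 + (-98 + 2*y) = -102 + 2*y)
g(-54) + C(-123) = (-102 + 2*(-54)) - 1/9*(-123)**2 = (-102 - 108) - 1/9*15129 = -210 - 1681 = -1891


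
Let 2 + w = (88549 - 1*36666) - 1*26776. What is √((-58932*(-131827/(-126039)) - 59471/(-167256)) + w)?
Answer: I*√50108671469700898204070/1171154388 ≈ 191.14*I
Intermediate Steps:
w = 25105 (w = -2 + ((88549 - 1*36666) - 1*26776) = -2 + ((88549 - 36666) - 26776) = -2 + (51883 - 26776) = -2 + 25107 = 25105)
√((-58932*(-131827/(-126039)) - 59471/(-167256)) + w) = √((-58932*(-131827/(-126039)) - 59471/(-167256)) + 25105) = √((-58932*(-131827*(-1/126039)) - 59471*(-1/167256)) + 25105) = √((-58932/(1/(131827/126039)) + 59471/167256) + 25105) = √((-58932/126039/131827 + 59471/167256) + 25105) = √((-58932*131827/126039 + 59471/167256) + 25105) = √((-2589609588/42013 + 59471/167256) + 25105) = √(-433125242695405/7026926328 + 25105) = √(-256714257230965/7026926328) = I*√50108671469700898204070/1171154388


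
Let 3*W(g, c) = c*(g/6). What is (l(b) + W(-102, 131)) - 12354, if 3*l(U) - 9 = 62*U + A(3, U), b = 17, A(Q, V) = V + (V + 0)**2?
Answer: -12640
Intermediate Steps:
W(g, c) = c*g/18 (W(g, c) = (c*(g/6))/3 = (c*g/6)/3 = c*g/18)
A(Q, V) = V + V**2
l(U) = 3 + 62*U/3 + U*(1 + U)/3 (l(U) = 3 + (62*U + U*(1 + U))/3 = 3 + (62*U/3 + U*(1 + U)/3) = 3 + 62*U/3 + U*(1 + U)/3)
(l(b) + W(-102, 131)) - 12354 = ((3 + 21*17 + (1/3)*17**2) + (1/18)*131*(-102)) - 12354 = ((3 + 357 + (1/3)*289) - 2227/3) - 12354 = ((3 + 357 + 289/3) - 2227/3) - 12354 = (1369/3 - 2227/3) - 12354 = -286 - 12354 = -12640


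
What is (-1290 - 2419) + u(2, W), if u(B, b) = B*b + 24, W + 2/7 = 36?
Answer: -25295/7 ≈ -3613.6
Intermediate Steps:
W = 250/7 (W = -2/7 + 36 = 250/7 ≈ 35.714)
u(B, b) = 24 + B*b
(-1290 - 2419) + u(2, W) = (-1290 - 2419) + (24 + 2*(250/7)) = -3709 + (24 + 500/7) = -3709 + 668/7 = -25295/7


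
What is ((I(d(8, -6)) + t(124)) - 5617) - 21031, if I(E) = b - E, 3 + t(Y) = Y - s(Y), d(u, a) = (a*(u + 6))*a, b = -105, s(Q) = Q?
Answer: -27260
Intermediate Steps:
d(u, a) = a**2*(6 + u) (d(u, a) = (a*(6 + u))*a = a**2*(6 + u))
t(Y) = -3 (t(Y) = -3 + (Y - Y) = -3 + 0 = -3)
I(E) = -105 - E
((I(d(8, -6)) + t(124)) - 5617) - 21031 = (((-105 - (-6)**2*(6 + 8)) - 3) - 5617) - 21031 = (((-105 - 36*14) - 3) - 5617) - 21031 = (((-105 - 1*504) - 3) - 5617) - 21031 = (((-105 - 504) - 3) - 5617) - 21031 = ((-609 - 3) - 5617) - 21031 = (-612 - 5617) - 21031 = -6229 - 21031 = -27260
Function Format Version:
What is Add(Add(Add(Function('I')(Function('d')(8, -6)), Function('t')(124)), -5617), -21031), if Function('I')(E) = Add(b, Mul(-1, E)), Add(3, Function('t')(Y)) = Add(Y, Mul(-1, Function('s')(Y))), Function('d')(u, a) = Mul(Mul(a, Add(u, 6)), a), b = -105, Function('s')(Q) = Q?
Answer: -27260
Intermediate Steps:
Function('d')(u, a) = Mul(Pow(a, 2), Add(6, u)) (Function('d')(u, a) = Mul(Mul(a, Add(6, u)), a) = Mul(Pow(a, 2), Add(6, u)))
Function('t')(Y) = -3 (Function('t')(Y) = Add(-3, Add(Y, Mul(-1, Y))) = Add(-3, 0) = -3)
Function('I')(E) = Add(-105, Mul(-1, E))
Add(Add(Add(Function('I')(Function('d')(8, -6)), Function('t')(124)), -5617), -21031) = Add(Add(Add(Add(-105, Mul(-1, Mul(Pow(-6, 2), Add(6, 8)))), -3), -5617), -21031) = Add(Add(Add(Add(-105, Mul(-1, Mul(36, 14))), -3), -5617), -21031) = Add(Add(Add(Add(-105, Mul(-1, 504)), -3), -5617), -21031) = Add(Add(Add(Add(-105, -504), -3), -5617), -21031) = Add(Add(Add(-609, -3), -5617), -21031) = Add(Add(-612, -5617), -21031) = Add(-6229, -21031) = -27260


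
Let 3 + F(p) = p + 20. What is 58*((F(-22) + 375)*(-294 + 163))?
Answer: -2811260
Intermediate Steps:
F(p) = 17 + p (F(p) = -3 + (p + 20) = -3 + (20 + p) = 17 + p)
58*((F(-22) + 375)*(-294 + 163)) = 58*(((17 - 22) + 375)*(-294 + 163)) = 58*((-5 + 375)*(-131)) = 58*(370*(-131)) = 58*(-48470) = -2811260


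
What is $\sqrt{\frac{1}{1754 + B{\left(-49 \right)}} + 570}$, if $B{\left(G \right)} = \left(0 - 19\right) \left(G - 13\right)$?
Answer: $\frac{13 \sqrt{7248637}}{1466} \approx 23.875$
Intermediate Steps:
$B{\left(G \right)} = 247 - 19 G$ ($B{\left(G \right)} = - 19 \left(-13 + G\right) = 247 - 19 G$)
$\sqrt{\frac{1}{1754 + B{\left(-49 \right)}} + 570} = \sqrt{\frac{1}{1754 + \left(247 - -931\right)} + 570} = \sqrt{\frac{1}{1754 + \left(247 + 931\right)} + 570} = \sqrt{\frac{1}{1754 + 1178} + 570} = \sqrt{\frac{1}{2932} + 570} = \sqrt{\frac{1671241}{2932}} = \frac{13 \sqrt{7248637}}{1466}$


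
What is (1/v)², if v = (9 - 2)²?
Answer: 1/2401 ≈ 0.00041649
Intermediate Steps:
v = 49 (v = 7² = 49)
(1/v)² = (1/49)² = 1/2401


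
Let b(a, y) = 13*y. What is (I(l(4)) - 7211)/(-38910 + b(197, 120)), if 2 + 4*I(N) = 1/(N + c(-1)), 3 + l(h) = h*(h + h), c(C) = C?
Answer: 89743/464800 ≈ 0.19308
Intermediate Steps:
l(h) = -3 + 2*h² (l(h) = -3 + h*(h + h) = -3 + h*(2*h) = -3 + 2*h²)
I(N) = -½ + 1/(4*(-1 + N)) (I(N) = -½ + 1/(4*(N - 1)) = -½ + 1/(4*(-1 + N)))
(I(l(4)) - 7211)/(-38910 + b(197, 120)) = ((3 - 2*(-3 + 2*4²))/(4*(-1 + (-3 + 2*4²))) - 7211)/(-38910 + 13*120) = ((3 - 2*(-3 + 2*16))/(4*(-1 + (-3 + 2*16))) - 7211)/(-38910 + 1560) = ((3 - 2*(-3 + 32))/(4*(-1 + (-3 + 32))) - 7211)/(-37350) = ((3 - 2*29)/(4*(-1 + 29)) - 7211)*(-1/37350) = ((¼)*(3 - 58)/28 - 7211)*(-1/37350) = ((¼)*(1/28)*(-55) - 7211)*(-1/37350) = (-55/112 - 7211)*(-1/37350) = -807687/112*(-1/37350) = 89743/464800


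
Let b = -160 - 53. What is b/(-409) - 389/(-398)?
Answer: 243875/162782 ≈ 1.4982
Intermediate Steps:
b = -213
b/(-409) - 389/(-398) = -213/(-409) - 389/(-398) = -213*(-1/409) - 389*(-1/398) = 213/409 + 389/398 = 243875/162782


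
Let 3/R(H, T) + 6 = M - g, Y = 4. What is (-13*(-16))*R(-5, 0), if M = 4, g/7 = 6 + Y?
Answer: -26/3 ≈ -8.6667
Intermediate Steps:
g = 70 (g = 7*(6 + 4) = 7*10 = 70)
R(H, T) = -1/24 (R(H, T) = 3/(-6 + (4 - 1*70)) = 3/(-6 + (4 - 70)) = 3/(-6 - 66) = 3/(-72) = 3*(-1/72) = -1/24)
(-13*(-16))*R(-5, 0) = -13*(-16)*(-1/24) = 208*(-1/24) = -26/3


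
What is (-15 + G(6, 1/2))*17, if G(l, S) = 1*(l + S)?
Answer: -289/2 ≈ -144.50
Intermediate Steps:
G(l, S) = S + l (G(l, S) = 1*(S + l) = S + l)
(-15 + G(6, 1/2))*17 = (-15 + (1/2 + 6))*17 = (-15 + (½ + 6))*17 = (-15 + 13/2)*17 = -17/2*17 = -289/2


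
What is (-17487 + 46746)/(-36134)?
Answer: -29259/36134 ≈ -0.80974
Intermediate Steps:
(-17487 + 46746)/(-36134) = 29259*(-1/36134) = -29259/36134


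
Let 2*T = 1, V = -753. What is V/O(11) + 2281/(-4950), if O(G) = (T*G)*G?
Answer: -702791/54450 ≈ -12.907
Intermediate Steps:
T = ½ (T = (½)*1 = ½ ≈ 0.50000)
O(G) = G²/2 (O(G) = (G/2)*G = G²/2)
V/O(11) + 2281/(-4950) = -753/((½)*11²) + 2281/(-4950) = -753/((½)*121) + 2281*(-1/4950) = -753/121/2 - 2281/4950 = -753*2/121 - 2281/4950 = -1506/121 - 2281/4950 = -702791/54450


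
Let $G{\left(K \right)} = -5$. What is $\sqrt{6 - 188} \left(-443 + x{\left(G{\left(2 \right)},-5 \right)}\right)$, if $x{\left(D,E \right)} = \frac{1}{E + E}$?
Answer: $- \frac{4431 i \sqrt{182}}{10} \approx - 5977.7 i$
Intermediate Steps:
$x{\left(D,E \right)} = \frac{1}{2 E}$
$\sqrt{6 - 188} \left(-443 + x{\left(G{\left(2 \right)},-5 \right)}\right) = \sqrt{6 - 188} \left(-443 + \frac{1}{2 \left(-5\right)}\right) = \sqrt{-182} \left(-443 + \frac{1}{2} \left(- \frac{1}{5}\right)\right) = i \sqrt{182} \left(-443 - \frac{1}{10}\right) = i \sqrt{182} \left(- \frac{4431}{10}\right) = - \frac{4431 i \sqrt{182}}{10}$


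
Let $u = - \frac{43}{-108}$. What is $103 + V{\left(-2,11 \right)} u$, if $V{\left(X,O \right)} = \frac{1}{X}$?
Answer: $\frac{22205}{216} \approx 102.8$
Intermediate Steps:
$u = \frac{43}{108}$ ($u = \left(-43\right) \left(- \frac{1}{108}\right) = \frac{43}{108} \approx 0.39815$)
$103 + V{\left(-2,11 \right)} u = 103 + \frac{1}{-2} \cdot \frac{43}{108} = 103 - \frac{43}{216} = \frac{22205}{216}$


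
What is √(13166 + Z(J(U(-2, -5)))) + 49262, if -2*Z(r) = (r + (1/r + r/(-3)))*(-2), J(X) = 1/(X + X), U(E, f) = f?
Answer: 49262 + √2960085/15 ≈ 49377.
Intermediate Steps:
J(X) = 1/(2*X)
Z(r) = 1/r + 2*r/3 (Z(r) = -(r + (1/r + r/(-3)))*(-2)/2 = -(r + (1/r + r*(-⅓)))*(-2)/2 = -(r + (1/r - r/3))*(-2)/2 = -(1/r + 2*r/3)*(-2)/2 = -(-2/r - 4*r/3)/2 = 1/r + 2*r/3)
√(13166 + Z(J(U(-2, -5)))) + 49262 = √(13166 + (1/((½)/(-5)) + 2*((½)/(-5))/3)) + 49262 = √(13166 + (1/((½)*(-⅕)) + 2*((½)*(-⅕))/3)) + 49262 = √(13166 + (1/(-⅒) + (⅔)*(-⅒))) + 49262 = √(13166 + (-10 - 1/15)) + 49262 = √(13166 - 151/15) + 49262 = √(197339/15) + 49262 = √2960085/15 + 49262 = 49262 + √2960085/15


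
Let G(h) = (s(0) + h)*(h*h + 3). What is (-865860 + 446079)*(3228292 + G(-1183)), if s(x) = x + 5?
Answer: 690696442530804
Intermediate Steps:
s(x) = 5 + x
G(h) = (3 + h**2)*(5 + h) (G(h) = ((5 + 0) + h)*(h*h + 3) = (5 + h)*(h**2 + 3) = (5 + h)*(3 + h**2) = (3 + h**2)*(5 + h))
(-865860 + 446079)*(3228292 + G(-1183)) = (-865860 + 446079)*(3228292 + (15 + (-1183)**3 + 3*(-1183) + 5*(-1183)**2)) = -419781*(3228292 + (15 - 1655595487 - 3549 + 5*1399489)) = -419781*(3228292 + (15 - 1655595487 - 3549 + 6997445)) = -419781*(3228292 - 1648601576) = -419781*(-1645373284) = 690696442530804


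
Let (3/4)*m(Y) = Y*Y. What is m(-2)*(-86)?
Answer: -1376/3 ≈ -458.67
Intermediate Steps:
m(Y) = 4*Y**2/3 (m(Y) = 4*(Y*Y)/3 = 4*Y**2/3)
m(-2)*(-86) = ((4/3)*(-2)**2)*(-86) = ((4/3)*4)*(-86) = (16/3)*(-86) = -1376/3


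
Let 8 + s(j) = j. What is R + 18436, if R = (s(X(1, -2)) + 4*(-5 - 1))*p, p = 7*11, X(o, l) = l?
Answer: 15818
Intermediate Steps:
p = 77
s(j) = -8 + j
R = -2618 (R = ((-8 - 2) + 4*(-5 - 1))*77 = (-10 + 4*(-6))*77 = (-10 - 24)*77 = -34*77 = -2618)
R + 18436 = -2618 + 18436 = 15818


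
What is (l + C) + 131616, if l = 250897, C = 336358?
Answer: 718871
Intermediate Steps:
(l + C) + 131616 = (250897 + 336358) + 131616 = 587255 + 131616 = 718871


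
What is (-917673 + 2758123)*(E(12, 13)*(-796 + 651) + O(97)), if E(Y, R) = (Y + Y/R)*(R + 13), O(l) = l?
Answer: -89488200350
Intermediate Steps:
E(Y, R) = (13 + R)*(Y + Y/R) (E(Y, R) = (Y + Y/R)*(13 + R) = (13 + R)*(Y + Y/R))
(-917673 + 2758123)*(E(12, 13)*(-796 + 651) + O(97)) = (-917673 + 2758123)*((12*(13 + 13*(14 + 13))/13)*(-796 + 651) + 97) = 1840450*((12*(1/13)*(13 + 13*27))*(-145) + 97) = 1840450*((12*(1/13)*(13 + 351))*(-145) + 97) = 1840450*((12*(1/13)*364)*(-145) + 97) = 1840450*(336*(-145) + 97) = 1840450*(-48720 + 97) = 1840450*(-48623) = -89488200350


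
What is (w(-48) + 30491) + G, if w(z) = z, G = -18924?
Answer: 11519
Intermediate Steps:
(w(-48) + 30491) + G = (-48 + 30491) - 18924 = 30443 - 18924 = 11519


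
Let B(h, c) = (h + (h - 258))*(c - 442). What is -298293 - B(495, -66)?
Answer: 73563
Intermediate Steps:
B(h, c) = (-442 + c)*(-258 + 2*h) (B(h, c) = (h + (-258 + h))*(-442 + c) = (-258 + 2*h)*(-442 + c) = (-442 + c)*(-258 + 2*h))
-298293 - B(495, -66) = -298293 - (114036 - 884*495 - 258*(-66) + 2*(-66)*495) = -298293 - (114036 - 437580 + 17028 - 65340) = -298293 - 1*(-371856) = -298293 + 371856 = 73563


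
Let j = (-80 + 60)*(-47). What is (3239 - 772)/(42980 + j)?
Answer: 2467/43920 ≈ 0.056170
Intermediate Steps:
j = 940 (j = -20*(-47) = 940)
(3239 - 772)/(42980 + j) = (3239 - 772)/(42980 + 940) = 2467/43920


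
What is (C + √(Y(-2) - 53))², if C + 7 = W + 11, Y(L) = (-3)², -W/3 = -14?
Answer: 2072 + 184*I*√11 ≈ 2072.0 + 610.26*I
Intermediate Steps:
W = 42 (W = -3*(-14) = 42)
Y(L) = 9
C = 46 (C = -7 + (42 + 11) = -7 + 53 = 46)
(C + √(Y(-2) - 53))² = (46 + √(9 - 53))² = (46 + √(-44))² = (46 + 2*I*√11)²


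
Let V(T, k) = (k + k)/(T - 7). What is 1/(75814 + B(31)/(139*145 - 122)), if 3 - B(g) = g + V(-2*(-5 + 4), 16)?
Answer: 100165/7593909202 ≈ 1.3190e-5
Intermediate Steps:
V(T, k) = 2*k/(-7 + T) (V(T, k) = (2*k)/(-7 + T) = 2*k/(-7 + T))
B(g) = 47/5 - g (B(g) = 3 - (g + 2*16/(-7 - 2*(-5 + 4))) = 3 - (g + 2*16/(-7 - 2*(-1))) = 3 - (g + 2*16/(-7 + 2)) = 3 - (g + 2*16/(-5)) = 3 - (g + 2*16*(-1/5)) = 3 - (g - 32/5) = 3 - (-32/5 + g) = 3 + (32/5 - g) = 47/5 - g)
1/(75814 + B(31)/(139*145 - 122)) = 1/(75814 + (47/5 - 1*31)/(139*145 - 122)) = 1/(75814 + (47/5 - 31)/(20155 - 122)) = 1/(75814 - 108/5/20033) = 1/(75814 - 108/5*1/20033) = 1/(75814 - 108/100165) = 1/(7593909202/100165) = 100165/7593909202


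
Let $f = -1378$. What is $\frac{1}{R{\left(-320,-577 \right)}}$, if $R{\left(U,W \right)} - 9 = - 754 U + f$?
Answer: $\frac{1}{239911} \approx 4.1682 \cdot 10^{-6}$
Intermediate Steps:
$R{\left(U,W \right)} = -1369 - 754 U$ ($R{\left(U,W \right)} = 9 - \left(1378 + 754 U\right) = -1369 - 754 U$)
$\frac{1}{R{\left(-320,-577 \right)}} = \frac{1}{-1369 - -241280} = \frac{1}{-1369 + 241280} = \frac{1}{239911}$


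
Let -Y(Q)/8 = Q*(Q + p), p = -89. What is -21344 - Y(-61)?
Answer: 51856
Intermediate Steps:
Y(Q) = -8*Q*(-89 + Q) (Y(Q) = -8*Q*(Q - 89) = -8*Q*(-89 + Q))
-21344 - Y(-61) = -21344 - 8*(-61)*(89 - 1*(-61)) = -21344 - 8*(-61)*(89 + 61) = -21344 - 8*(-61)*150 = -21344 - 1*(-73200) = -21344 + 73200 = 51856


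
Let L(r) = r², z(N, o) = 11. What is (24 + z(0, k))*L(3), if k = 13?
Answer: 315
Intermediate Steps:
(24 + z(0, k))*L(3) = (24 + 11)*3² = 35*9 = 315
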